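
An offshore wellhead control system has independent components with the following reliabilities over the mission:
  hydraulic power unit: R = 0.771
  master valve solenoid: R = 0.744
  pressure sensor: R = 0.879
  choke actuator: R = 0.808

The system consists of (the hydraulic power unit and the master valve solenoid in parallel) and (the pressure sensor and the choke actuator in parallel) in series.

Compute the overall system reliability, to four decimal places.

Parallel (hydraulic power unit and master valve solenoid): 1 − (1 − 0.771000)(1 − 0.744000) = 0.941376
Parallel (pressure sensor and choke actuator): 1 − (1 − 0.879000)(1 − 0.808000) = 0.976768
Series ([0.941376] and [0.976768]): 0.941376 × 0.976768 = 0.9195

0.9195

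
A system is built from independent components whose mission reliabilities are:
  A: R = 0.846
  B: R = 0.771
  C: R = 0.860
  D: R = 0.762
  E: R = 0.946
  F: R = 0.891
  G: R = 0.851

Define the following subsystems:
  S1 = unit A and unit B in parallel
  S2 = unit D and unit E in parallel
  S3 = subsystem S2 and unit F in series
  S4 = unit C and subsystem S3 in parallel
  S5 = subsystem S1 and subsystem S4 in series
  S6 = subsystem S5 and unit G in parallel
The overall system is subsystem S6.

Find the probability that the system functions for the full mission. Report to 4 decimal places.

0.9923

Parallel (A and B): 1 − (1 − 0.846000)(1 − 0.771000) = 0.964734
Parallel (D and E): 1 − (1 − 0.762000)(1 − 0.946000) = 0.987148
Series ([0.987148] and F): 0.987148 × 0.891000 = 0.879549
Parallel (C and [0.879549]): 1 − (1 − 0.860000)(1 − 0.879549) = 0.983137
Series ([0.964734] and [0.983137]): 0.964734 × 0.983137 = 0.948466
Parallel ([0.948466] and G): 1 − (1 − 0.948466)(1 − 0.851000) = 0.9923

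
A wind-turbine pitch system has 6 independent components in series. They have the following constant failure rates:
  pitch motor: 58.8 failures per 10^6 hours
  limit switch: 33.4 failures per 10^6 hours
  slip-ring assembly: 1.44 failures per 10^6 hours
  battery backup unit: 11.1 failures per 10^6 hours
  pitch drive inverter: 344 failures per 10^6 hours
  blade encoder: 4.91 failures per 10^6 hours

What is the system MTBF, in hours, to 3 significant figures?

2200

Series of exponential components: λ_sys = Σ λ_i
λ_sys = 0.0000588 + 0.0000334 + 0.00000144 + 0.0000111 + 0.000344 + 0.00000491 = 4.5365e-04 /h
MTBF = 1 / λ_sys = 2200 h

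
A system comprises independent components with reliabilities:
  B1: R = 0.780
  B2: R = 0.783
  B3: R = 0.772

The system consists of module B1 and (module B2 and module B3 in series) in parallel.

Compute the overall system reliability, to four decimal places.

0.9130

Series (B2 and B3): 0.783000 × 0.772000 = 0.604476
Parallel (B1 and [0.604476]): 1 − (1 − 0.780000)(1 − 0.604476) = 0.9130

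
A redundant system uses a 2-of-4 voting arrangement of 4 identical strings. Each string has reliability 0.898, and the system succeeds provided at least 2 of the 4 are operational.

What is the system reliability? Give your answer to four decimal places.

R = Σ_{i=2}^{4} C(4,i) p^i (1−p)^{4−i} with p = 0.898
C(4,2)·0.898^2·0.102^2 = 0.050339
C(4,3)·0.898^3·0.102^1 = 0.295454
C(4,4)·0.898^4·0.102^0 = 0.650287
Sum = 0.9961

0.9961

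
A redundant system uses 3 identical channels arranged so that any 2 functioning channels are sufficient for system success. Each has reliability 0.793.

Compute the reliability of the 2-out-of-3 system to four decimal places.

R = Σ_{i=2}^{3} C(3,i) p^i (1−p)^{3−i} with p = 0.793
C(3,2)·0.793^2·0.207^1 = 0.390515
C(3,3)·0.793^3·0.207^0 = 0.498677
Sum = 0.8892

0.8892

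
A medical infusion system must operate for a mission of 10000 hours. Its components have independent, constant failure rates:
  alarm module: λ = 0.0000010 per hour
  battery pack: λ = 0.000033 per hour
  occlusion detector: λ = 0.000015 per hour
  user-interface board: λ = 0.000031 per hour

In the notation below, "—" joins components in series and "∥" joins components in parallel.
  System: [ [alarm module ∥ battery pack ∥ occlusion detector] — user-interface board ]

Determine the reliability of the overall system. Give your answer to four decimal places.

0.7332

R(alarm module) = exp(−0.0000010 × 10000) = 0.990050
R(battery pack) = exp(−0.000033 × 10000) = 0.718924
R(occlusion detector) = exp(−0.000015 × 10000) = 0.860708
R(user-interface board) = exp(−0.000031 × 10000) = 0.733447
Parallel (alarm module, battery pack, and occlusion detector): 1 − (1 − 0.990050)(1 − 0.718924)(1 − 0.860708) = 0.999610
Series ([0.999610] and user-interface board): 0.999610 × 0.733447 = 0.7332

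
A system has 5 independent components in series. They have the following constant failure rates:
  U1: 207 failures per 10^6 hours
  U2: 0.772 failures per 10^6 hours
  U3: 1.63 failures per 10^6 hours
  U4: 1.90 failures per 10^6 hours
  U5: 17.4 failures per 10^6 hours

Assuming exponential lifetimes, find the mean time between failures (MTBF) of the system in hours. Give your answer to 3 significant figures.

4370

Series of exponential components: λ_sys = Σ λ_i
λ_sys = 0.000207 + 0.000000772 + 0.00000163 + 0.00000190 + 0.0000174 = 2.2870e-04 /h
MTBF = 1 / λ_sys = 4370 h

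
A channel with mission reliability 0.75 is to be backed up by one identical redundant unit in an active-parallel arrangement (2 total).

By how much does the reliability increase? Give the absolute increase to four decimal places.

0.1875

R_before = 0.75
R_after = 1 − (1 − 0.75)^2 = 0.9375
ΔR = 0.9375 − 0.75 = 0.1875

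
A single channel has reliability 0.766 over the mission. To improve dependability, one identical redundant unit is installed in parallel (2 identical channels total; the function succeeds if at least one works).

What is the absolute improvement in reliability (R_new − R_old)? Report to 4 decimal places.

0.1792

R_before = 0.766
R_after = 1 − (1 − 0.766)^2 = 0.9452
ΔR = 0.9452 − 0.766 = 0.1792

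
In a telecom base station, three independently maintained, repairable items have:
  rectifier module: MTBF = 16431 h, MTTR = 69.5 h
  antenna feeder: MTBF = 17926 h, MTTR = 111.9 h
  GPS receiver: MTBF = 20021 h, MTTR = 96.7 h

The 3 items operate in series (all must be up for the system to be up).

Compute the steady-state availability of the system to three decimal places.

0.985

A(rectifier module) = MTBF/(MTBF+MTTR) = 16431/(16431+69.5) = 0.995788
A(antenna feeder) = MTBF/(MTBF+MTTR) = 17926/(17926+111.9) = 0.993796
A(GPS receiver) = MTBF/(MTBF+MTTR) = 20021/(20021+96.7) = 0.995193
Series availability: 0.995788 × 0.993796 × 0.995193 = 0.985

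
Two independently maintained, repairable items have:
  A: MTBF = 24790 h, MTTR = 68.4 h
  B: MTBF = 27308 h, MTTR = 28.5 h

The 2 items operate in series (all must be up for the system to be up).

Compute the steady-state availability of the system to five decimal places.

A(A) = MTBF/(MTBF+MTTR) = 24790/(24790+68.4) = 0.997248
A(B) = MTBF/(MTBF+MTTR) = 27308/(27308+28.5) = 0.998957
Series availability: 0.997248 × 0.998957 = 0.99621

0.99621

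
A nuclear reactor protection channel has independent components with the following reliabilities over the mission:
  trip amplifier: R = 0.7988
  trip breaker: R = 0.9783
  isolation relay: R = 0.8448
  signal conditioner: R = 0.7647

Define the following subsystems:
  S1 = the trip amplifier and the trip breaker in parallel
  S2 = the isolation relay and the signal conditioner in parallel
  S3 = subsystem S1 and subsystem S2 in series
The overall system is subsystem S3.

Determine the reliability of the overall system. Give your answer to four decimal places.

0.9593

Parallel (trip amplifier and trip breaker): 1 − (1 − 0.798800)(1 − 0.978300) = 0.995634
Parallel (isolation relay and signal conditioner): 1 − (1 − 0.844800)(1 − 0.764700) = 0.963481
Series ([0.995634] and [0.963481]): 0.995634 × 0.963481 = 0.9593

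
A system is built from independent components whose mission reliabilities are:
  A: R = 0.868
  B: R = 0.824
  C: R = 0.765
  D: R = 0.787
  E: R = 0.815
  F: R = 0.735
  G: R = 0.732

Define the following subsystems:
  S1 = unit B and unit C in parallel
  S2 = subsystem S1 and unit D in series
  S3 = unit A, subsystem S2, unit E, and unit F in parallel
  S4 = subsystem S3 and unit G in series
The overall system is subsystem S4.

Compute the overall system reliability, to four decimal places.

0.7308

Parallel (B and C): 1 − (1 − 0.824000)(1 − 0.765000) = 0.958640
Series ([0.958640] and D): 0.958640 × 0.787000 = 0.754450
Parallel (A, [0.754450], E, and F): 1 − (1 − 0.868000)(1 − 0.754450)(1 − 0.815000)(1 − 0.735000) = 0.998411
Series ([0.998411] and G): 0.998411 × 0.732000 = 0.7308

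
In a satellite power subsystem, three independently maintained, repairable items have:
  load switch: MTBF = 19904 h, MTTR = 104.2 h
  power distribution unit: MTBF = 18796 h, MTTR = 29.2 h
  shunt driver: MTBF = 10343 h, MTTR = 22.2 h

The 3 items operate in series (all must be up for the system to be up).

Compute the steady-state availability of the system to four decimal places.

0.9911

A(load switch) = MTBF/(MTBF+MTTR) = 19904/(19904+104.2) = 0.994792
A(power distribution unit) = MTBF/(MTBF+MTTR) = 18796/(18796+29.2) = 0.998449
A(shunt driver) = MTBF/(MTBF+MTTR) = 10343/(10343+22.2) = 0.997858
Series availability: 0.994792 × 0.998449 × 0.997858 = 0.9911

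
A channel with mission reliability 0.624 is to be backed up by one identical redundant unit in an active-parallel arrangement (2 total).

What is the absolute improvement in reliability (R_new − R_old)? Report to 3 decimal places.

R_before = 0.624
R_after = 1 − (1 − 0.624)^2 = 0.859
ΔR = 0.859 − 0.624 = 0.235

0.235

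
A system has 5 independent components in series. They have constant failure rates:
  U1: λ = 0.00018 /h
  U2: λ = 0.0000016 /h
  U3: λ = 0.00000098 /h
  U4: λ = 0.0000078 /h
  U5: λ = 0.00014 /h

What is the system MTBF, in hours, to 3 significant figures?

Series of exponential components: λ_sys = Σ λ_i
λ_sys = 0.00018 + 0.0000016 + 0.00000098 + 0.0000078 + 0.00014 = 3.3038e-04 /h
MTBF = 1 / λ_sys = 3030 h

3030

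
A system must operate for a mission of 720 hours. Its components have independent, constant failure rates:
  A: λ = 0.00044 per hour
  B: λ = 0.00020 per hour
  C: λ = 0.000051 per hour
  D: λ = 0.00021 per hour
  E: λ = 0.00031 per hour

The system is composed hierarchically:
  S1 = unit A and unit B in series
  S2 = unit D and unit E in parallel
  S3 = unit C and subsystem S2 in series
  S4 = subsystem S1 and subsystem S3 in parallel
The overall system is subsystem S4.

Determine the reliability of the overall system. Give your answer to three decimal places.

0.977

R(A) = exp(−0.00044 × 720) = 0.72848
R(B) = exp(−0.00020 × 720) = 0.86589
R(C) = exp(−0.000051 × 720) = 0.96395
R(D) = exp(−0.00021 × 720) = 0.85968
R(E) = exp(−0.00031 × 720) = 0.79995
Series (A and B): 0.72848 × 0.86589 = 0.63078
Parallel (D and E): 1 − (1 − 0.85968)(1 − 0.79995) = 0.97193
Series (C and [0.97193]): 0.96395 × 0.97193 = 0.93689
Parallel ([0.63078] and [0.93689]): 1 − (1 − 0.63078)(1 − 0.93689) = 0.977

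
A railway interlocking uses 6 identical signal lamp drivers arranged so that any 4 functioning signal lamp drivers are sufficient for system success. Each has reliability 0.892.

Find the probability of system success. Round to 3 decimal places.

R = Σ_{i=4}^{6} C(6,i) p^i (1−p)^{6−i} with p = 0.892
C(6,4)·0.892^4·0.108^2 = 0.11076
C(6,5)·0.892^5·0.108^1 = 0.36593
C(6,6)·0.892^6·0.108^0 = 0.50372
Sum = 0.980

0.980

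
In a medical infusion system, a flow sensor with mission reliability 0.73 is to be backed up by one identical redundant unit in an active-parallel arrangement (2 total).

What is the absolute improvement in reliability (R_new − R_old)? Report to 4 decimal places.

0.1971

R_before = 0.73
R_after = 1 − (1 − 0.73)^2 = 0.9271
ΔR = 0.9271 − 0.73 = 0.1971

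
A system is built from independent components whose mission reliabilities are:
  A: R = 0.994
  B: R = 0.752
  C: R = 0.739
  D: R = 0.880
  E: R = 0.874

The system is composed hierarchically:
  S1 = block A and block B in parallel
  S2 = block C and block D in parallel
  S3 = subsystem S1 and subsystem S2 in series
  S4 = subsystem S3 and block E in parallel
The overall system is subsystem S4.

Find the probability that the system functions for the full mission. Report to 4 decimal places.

Parallel (A and B): 1 − (1 − 0.994000)(1 − 0.752000) = 0.998512
Parallel (C and D): 1 − (1 − 0.739000)(1 − 0.880000) = 0.968680
Series ([0.998512] and [0.968680]): 0.998512 × 0.968680 = 0.967239
Parallel ([0.967239] and E): 1 − (1 − 0.967239)(1 − 0.874000) = 0.9959

0.9959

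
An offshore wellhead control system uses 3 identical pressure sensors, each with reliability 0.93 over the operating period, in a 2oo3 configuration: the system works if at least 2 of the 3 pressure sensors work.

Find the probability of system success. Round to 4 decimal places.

R = Σ_{i=2}^{3} C(3,i) p^i (1−p)^{3−i} with p = 0.93
C(3,2)·0.93^2·0.07^1 = 0.181629
C(3,3)·0.93^3·0.07^0 = 0.804357
Sum = 0.9860

0.9860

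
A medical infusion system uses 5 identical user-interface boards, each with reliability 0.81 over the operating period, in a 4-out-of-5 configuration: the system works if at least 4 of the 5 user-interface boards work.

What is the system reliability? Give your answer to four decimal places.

0.7576

R = Σ_{i=4}^{5} C(5,i) p^i (1−p)^{5−i} with p = 0.81
C(5,4)·0.81^4·0.19^1 = 0.408944
C(5,5)·0.81^5·0.19^0 = 0.348678
Sum = 0.7576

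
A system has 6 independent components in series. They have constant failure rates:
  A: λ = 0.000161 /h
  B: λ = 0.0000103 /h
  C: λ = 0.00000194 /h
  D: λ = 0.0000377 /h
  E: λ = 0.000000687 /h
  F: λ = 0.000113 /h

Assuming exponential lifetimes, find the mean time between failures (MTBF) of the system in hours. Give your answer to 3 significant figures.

3080

Series of exponential components: λ_sys = Σ λ_i
λ_sys = 0.000161 + 0.0000103 + 0.00000194 + 0.0000377 + 0.000000687 + 0.000113 = 3.2463e-04 /h
MTBF = 1 / λ_sys = 3080 h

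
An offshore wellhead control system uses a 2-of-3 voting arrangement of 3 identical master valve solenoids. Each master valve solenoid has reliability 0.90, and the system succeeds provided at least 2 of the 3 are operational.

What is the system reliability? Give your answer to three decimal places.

R = Σ_{i=2}^{3} C(3,i) p^i (1−p)^{3−i} with p = 0.90
C(3,2)·0.90^2·0.10^1 = 0.24300
C(3,3)·0.90^3·0.10^0 = 0.72900
Sum = 0.972

0.972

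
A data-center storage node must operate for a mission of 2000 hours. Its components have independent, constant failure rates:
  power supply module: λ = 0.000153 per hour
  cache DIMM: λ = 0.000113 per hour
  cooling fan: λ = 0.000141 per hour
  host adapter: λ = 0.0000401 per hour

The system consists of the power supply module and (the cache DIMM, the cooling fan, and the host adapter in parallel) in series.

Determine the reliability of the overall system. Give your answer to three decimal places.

R(power supply module) = exp(−0.000153 × 2000) = 0.73639
R(cache DIMM) = exp(−0.000113 × 2000) = 0.79772
R(cooling fan) = exp(−0.000141 × 2000) = 0.75427
R(host adapter) = exp(−0.0000401 × 2000) = 0.92293
Parallel (cache DIMM, cooling fan, and host adapter): 1 − (1 − 0.79772)(1 − 0.75427)(1 − 0.92293) = 0.99617
Series (power supply module and [0.99617]): 0.73639 × 0.99617 = 0.734

0.734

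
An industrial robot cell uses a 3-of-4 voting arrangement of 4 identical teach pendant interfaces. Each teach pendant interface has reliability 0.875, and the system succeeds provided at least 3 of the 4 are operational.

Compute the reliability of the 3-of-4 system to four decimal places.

0.9211

R = Σ_{i=3}^{4} C(4,i) p^i (1−p)^{4−i} with p = 0.875
C(4,3)·0.875^3·0.125^1 = 0.334961
C(4,4)·0.875^4·0.125^0 = 0.586182
Sum = 0.9211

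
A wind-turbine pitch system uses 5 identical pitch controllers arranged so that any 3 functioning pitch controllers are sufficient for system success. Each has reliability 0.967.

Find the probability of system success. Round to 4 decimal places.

0.9997

R = Σ_{i=3}^{5} C(5,i) p^i (1−p)^{5−i} with p = 0.967
C(5,3)·0.967^3·0.033^2 = 0.009847
C(5,4)·0.967^4·0.033^1 = 0.144275
C(5,5)·0.967^5·0.033^0 = 0.845537
Sum = 0.9997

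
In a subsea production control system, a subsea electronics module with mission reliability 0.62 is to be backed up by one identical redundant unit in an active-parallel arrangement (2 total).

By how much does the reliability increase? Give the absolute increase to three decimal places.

0.236

R_before = 0.62
R_after = 1 − (1 − 0.62)^2 = 0.856
ΔR = 0.856 − 0.62 = 0.236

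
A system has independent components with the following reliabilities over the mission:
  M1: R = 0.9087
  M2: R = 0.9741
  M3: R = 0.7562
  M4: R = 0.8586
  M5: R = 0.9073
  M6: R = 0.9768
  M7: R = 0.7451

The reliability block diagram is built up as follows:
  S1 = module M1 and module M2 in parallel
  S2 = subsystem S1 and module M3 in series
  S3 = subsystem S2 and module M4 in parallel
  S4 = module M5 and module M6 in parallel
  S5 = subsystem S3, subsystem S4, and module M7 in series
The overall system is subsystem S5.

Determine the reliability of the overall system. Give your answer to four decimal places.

Parallel (M1 and M2): 1 − (1 − 0.908700)(1 − 0.974100) = 0.997635
Series ([0.997635] and M3): 0.997635 × 0.756200 = 0.754412
Parallel ([0.754412] and M4): 1 − (1 − 0.754412)(1 − 0.858600) = 0.965274
Parallel (M5 and M6): 1 − (1 − 0.907300)(1 − 0.976800) = 0.997849
Series ([0.965274], [0.997849], and M7): 0.965274 × 0.997849 × 0.745100 = 0.7177

0.7177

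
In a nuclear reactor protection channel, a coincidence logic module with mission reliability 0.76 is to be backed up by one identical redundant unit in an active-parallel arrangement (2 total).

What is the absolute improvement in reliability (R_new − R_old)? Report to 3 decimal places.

0.182

R_before = 0.76
R_after = 1 − (1 − 0.76)^2 = 0.942
ΔR = 0.942 − 0.76 = 0.182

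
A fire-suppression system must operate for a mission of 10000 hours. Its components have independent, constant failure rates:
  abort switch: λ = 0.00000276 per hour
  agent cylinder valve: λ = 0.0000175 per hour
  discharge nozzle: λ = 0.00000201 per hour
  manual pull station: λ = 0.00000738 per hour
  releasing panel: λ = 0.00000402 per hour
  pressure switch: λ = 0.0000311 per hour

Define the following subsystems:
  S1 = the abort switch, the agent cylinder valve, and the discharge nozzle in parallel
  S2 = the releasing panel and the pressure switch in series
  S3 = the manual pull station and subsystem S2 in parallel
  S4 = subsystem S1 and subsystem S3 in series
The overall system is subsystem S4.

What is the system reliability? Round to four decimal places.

R(abort switch) = exp(−0.00000276 × 10000) = 0.972777
R(agent cylinder valve) = exp(−0.0000175 × 10000) = 0.839457
R(discharge nozzle) = exp(−0.00000201 × 10000) = 0.980101
R(manual pull station) = exp(−0.00000738 × 10000) = 0.928857
R(releasing panel) = exp(−0.00000402 × 10000) = 0.960597
R(pressure switch) = exp(−0.0000311 × 10000) = 0.732714
Parallel (abort switch, agent cylinder valve, and discharge nozzle): 1 − (1 − 0.972777)(1 − 0.839457)(1 − 0.980101) = 0.999913
Series (releasing panel and pressure switch): 0.960597 × 0.732714 = 0.703843
Parallel (manual pull station and [0.703843]): 1 − (1 − 0.928857)(1 − 0.703843) = 0.978931
Series ([0.999913] and [0.978931]): 0.999913 × 0.978931 = 0.9788

0.9788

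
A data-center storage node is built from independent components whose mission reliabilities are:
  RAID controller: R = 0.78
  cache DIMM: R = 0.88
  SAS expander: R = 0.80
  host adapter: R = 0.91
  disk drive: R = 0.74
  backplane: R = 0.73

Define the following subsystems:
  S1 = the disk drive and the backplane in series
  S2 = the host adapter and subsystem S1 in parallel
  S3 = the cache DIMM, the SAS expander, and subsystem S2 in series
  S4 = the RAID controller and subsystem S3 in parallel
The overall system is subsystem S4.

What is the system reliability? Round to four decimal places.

Series (disk drive and backplane): 0.740000 × 0.730000 = 0.540200
Parallel (host adapter and [0.540200]): 1 − (1 − 0.910000)(1 − 0.540200) = 0.958618
Series (cache DIMM, SAS expander, and [0.958618]): 0.880000 × 0.800000 × 0.958618 = 0.674867
Parallel (RAID controller and [0.674867]): 1 − (1 − 0.780000)(1 − 0.674867) = 0.9285

0.9285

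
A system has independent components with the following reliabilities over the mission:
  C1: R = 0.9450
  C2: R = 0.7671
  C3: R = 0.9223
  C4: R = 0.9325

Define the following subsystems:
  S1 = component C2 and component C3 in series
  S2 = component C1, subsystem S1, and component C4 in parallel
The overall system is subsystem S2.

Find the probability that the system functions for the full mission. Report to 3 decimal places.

Series (C2 and C3): 0.76710 × 0.92230 = 0.70750
Parallel (C1, [0.70750], and C4): 1 − (1 − 0.94500)(1 − 0.70750)(1 − 0.93250) = 0.999

0.999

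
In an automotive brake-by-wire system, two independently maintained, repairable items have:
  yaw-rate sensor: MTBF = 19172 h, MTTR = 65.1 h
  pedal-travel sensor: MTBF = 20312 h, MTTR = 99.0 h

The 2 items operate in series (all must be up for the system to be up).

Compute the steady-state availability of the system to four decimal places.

A(yaw-rate sensor) = MTBF/(MTBF+MTTR) = 19172/(19172+65.1) = 0.996616
A(pedal-travel sensor) = MTBF/(MTBF+MTTR) = 20312/(20312+99.0) = 0.995150
Series availability: 0.996616 × 0.995150 = 0.9918

0.9918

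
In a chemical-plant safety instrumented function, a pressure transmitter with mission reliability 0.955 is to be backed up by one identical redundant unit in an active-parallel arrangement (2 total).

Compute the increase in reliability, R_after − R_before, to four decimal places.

0.0430

R_before = 0.955
R_after = 1 − (1 − 0.955)^2 = 0.9980
ΔR = 0.9980 − 0.955 = 0.0430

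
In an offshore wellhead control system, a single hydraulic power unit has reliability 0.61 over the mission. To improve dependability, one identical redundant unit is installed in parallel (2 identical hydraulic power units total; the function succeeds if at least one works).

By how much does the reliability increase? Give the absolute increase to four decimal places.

0.2379

R_before = 0.61
R_after = 1 − (1 − 0.61)^2 = 0.8479
ΔR = 0.8479 − 0.61 = 0.2379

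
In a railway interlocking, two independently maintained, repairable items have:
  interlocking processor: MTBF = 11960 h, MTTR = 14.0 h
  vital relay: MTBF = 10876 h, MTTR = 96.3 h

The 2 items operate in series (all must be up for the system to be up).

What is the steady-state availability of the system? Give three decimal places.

0.990

A(interlocking processor) = MTBF/(MTBF+MTTR) = 11960/(11960+14.0) = 0.998831
A(vital relay) = MTBF/(MTBF+MTTR) = 10876/(10876+96.3) = 0.991223
Series availability: 0.998831 × 0.991223 = 0.990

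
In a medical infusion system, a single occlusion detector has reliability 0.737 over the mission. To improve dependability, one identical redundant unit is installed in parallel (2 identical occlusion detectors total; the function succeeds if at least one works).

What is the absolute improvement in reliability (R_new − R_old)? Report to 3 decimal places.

0.194

R_before = 0.737
R_after = 1 − (1 − 0.737)^2 = 0.931
ΔR = 0.931 − 0.737 = 0.194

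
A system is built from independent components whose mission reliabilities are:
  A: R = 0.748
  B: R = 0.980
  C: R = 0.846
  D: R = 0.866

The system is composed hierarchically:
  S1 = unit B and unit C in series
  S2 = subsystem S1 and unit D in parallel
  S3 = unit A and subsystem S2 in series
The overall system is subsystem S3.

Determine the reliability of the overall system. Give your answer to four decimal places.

Series (B and C): 0.980000 × 0.846000 = 0.829080
Parallel ([0.829080] and D): 1 − (1 − 0.829080)(1 − 0.866000) = 0.977097
Series (A and [0.977097]): 0.748000 × 0.977097 = 0.7309

0.7309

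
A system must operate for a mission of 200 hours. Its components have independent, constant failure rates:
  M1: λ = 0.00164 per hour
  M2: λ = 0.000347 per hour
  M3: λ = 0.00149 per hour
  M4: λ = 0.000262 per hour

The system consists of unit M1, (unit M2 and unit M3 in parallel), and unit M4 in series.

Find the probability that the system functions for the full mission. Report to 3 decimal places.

0.672

R(M1) = exp(−0.00164 × 200) = 0.72036
R(M2) = exp(−0.000347 × 200) = 0.93295
R(M3) = exp(−0.00149 × 200) = 0.74230
R(M4) = exp(−0.000262 × 200) = 0.94895
Parallel (M2 and M3): 1 − (1 − 0.93295)(1 − 0.74230) = 0.98272
Series (M1, [0.98272], and M4): 0.72036 × 0.98272 × 0.94895 = 0.672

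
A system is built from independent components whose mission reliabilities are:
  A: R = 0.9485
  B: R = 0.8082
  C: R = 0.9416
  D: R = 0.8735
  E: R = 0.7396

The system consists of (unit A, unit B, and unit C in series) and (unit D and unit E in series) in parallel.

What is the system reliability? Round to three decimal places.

0.902

Series (A, B, and C): 0.94850 × 0.80820 × 0.94160 = 0.72181
Series (D and E): 0.87350 × 0.73960 = 0.64604
Parallel ([0.72181] and [0.64604]): 1 − (1 − 0.72181)(1 − 0.64604) = 0.902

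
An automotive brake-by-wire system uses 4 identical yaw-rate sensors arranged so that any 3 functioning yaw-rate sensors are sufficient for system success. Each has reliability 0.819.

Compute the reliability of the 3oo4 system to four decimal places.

0.8477

R = Σ_{i=3}^{4} C(4,i) p^i (1−p)^{4−i} with p = 0.819
C(4,3)·0.819^3·0.181^1 = 0.397732
C(4,4)·0.819^4·0.181^0 = 0.449920
Sum = 0.8477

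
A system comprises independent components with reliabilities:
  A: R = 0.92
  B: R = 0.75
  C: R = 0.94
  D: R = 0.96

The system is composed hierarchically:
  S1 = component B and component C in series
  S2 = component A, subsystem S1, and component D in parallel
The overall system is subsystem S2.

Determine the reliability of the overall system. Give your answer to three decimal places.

0.999

Series (B and C): 0.75000 × 0.94000 = 0.70500
Parallel (A, [0.70500], and D): 1 − (1 − 0.92000)(1 − 0.70500)(1 − 0.96000) = 0.999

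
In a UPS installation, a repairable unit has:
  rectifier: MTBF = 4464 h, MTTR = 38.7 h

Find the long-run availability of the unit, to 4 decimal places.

A(rectifier) = MTBF/(MTBF+MTTR) = 4464/(4464+38.7) = 0.9914

0.9914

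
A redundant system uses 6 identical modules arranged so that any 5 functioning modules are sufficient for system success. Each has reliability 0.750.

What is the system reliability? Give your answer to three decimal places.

R = Σ_{i=5}^{6} C(6,i) p^i (1−p)^{6−i} with p = 0.750
C(6,5)·0.750^5·0.250^1 = 0.35596
C(6,6)·0.750^6·0.250^0 = 0.17798
Sum = 0.534

0.534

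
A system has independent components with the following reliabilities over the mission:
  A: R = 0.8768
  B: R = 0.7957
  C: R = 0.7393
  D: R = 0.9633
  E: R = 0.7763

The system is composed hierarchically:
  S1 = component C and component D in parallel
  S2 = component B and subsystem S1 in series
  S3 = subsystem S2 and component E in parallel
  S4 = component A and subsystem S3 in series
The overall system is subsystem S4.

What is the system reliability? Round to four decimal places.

Parallel (C and D): 1 − (1 − 0.739300)(1 − 0.963300) = 0.990432
Series (B and [0.990432]): 0.795700 × 0.990432 = 0.788087
Parallel ([0.788087] and E): 1 − (1 − 0.788087)(1 − 0.776300) = 0.952595
Series (A and [0.952595]): 0.876800 × 0.952595 = 0.8352

0.8352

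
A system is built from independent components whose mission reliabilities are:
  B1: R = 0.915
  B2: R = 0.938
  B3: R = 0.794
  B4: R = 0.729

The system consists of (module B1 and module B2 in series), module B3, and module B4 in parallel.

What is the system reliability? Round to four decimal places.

Series (B1 and B2): 0.915000 × 0.938000 = 0.858270
Parallel ([0.858270], B3, and B4): 1 − (1 − 0.858270)(1 − 0.794000)(1 − 0.729000) = 0.9921

0.9921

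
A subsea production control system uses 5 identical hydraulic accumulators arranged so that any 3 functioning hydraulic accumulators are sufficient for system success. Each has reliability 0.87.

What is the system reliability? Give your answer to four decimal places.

R = Σ_{i=3}^{5} C(5,i) p^i (1−p)^{5−i} with p = 0.87
C(5,3)·0.87^3·0.13^2 = 0.111287
C(5,4)·0.87^4·0.13^1 = 0.372383
C(5,5)·0.87^5·0.13^0 = 0.498421
Sum = 0.9821

0.9821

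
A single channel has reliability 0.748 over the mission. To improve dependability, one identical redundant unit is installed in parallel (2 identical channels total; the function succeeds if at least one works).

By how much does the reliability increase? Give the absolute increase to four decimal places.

0.1885

R_before = 0.748
R_after = 1 − (1 − 0.748)^2 = 0.9365
ΔR = 0.9365 − 0.748 = 0.1885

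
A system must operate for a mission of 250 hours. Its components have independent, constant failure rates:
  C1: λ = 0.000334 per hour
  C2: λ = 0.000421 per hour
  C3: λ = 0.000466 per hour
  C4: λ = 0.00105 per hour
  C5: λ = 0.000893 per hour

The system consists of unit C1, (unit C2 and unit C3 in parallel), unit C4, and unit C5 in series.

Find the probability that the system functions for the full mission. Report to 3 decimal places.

R(C1) = exp(−0.000334 × 250) = 0.91989
R(C2) = exp(−0.000421 × 250) = 0.90010
R(C3) = exp(−0.000466 × 250) = 0.89003
R(C4) = exp(−0.00105 × 250) = 0.76913
R(C5) = exp(−0.000893 × 250) = 0.79991
Parallel (C2 and C3): 1 − (1 − 0.90010)(1 − 0.89003) = 0.98901
Series (C1, [0.98901], C4, and C5): 0.91989 × 0.98901 × 0.76913 × 0.79991 = 0.560

0.560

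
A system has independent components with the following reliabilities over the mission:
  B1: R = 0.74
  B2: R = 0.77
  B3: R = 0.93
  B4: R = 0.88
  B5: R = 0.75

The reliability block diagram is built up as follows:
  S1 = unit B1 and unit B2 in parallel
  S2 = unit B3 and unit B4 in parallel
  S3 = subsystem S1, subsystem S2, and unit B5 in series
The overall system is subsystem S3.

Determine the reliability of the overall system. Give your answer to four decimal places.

0.6992

Parallel (B1 and B2): 1 − (1 − 0.740000)(1 − 0.770000) = 0.940200
Parallel (B3 and B4): 1 − (1 − 0.930000)(1 − 0.880000) = 0.991600
Series ([0.940200], [0.991600], and B5): 0.940200 × 0.991600 × 0.750000 = 0.6992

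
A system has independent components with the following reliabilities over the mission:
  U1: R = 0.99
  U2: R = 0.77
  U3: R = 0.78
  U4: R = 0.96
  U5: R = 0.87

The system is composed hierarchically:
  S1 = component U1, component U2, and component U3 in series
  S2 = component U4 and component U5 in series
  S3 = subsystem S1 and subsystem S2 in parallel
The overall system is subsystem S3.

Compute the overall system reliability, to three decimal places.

0.933

Series (U1, U2, and U3): 0.99000 × 0.77000 × 0.78000 = 0.59459
Series (U4 and U5): 0.96000 × 0.87000 = 0.83520
Parallel ([0.59459] and [0.83520]): 1 − (1 − 0.59459)(1 − 0.83520) = 0.933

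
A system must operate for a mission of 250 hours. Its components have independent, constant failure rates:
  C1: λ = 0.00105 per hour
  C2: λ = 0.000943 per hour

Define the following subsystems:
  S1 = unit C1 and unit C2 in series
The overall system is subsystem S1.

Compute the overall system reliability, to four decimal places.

0.6076

R(C1) = exp(−0.00105 × 250) = 0.769126
R(C2) = exp(−0.000943 × 250) = 0.789978
Series (C1 and C2): 0.769126 × 0.789978 = 0.6076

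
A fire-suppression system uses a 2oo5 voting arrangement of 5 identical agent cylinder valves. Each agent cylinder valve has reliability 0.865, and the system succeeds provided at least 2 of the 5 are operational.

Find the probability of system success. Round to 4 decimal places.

R = Σ_{i=2}^{5} C(5,i) p^i (1−p)^{5−i} with p = 0.865
C(5,2)·0.865^2·0.135^3 = 0.018409
C(5,3)·0.865^3·0.135^2 = 0.117955
C(5,4)·0.865^4·0.135^1 = 0.377892
C(5,5)·0.865^5·0.135^0 = 0.484262
Sum = 0.9985

0.9985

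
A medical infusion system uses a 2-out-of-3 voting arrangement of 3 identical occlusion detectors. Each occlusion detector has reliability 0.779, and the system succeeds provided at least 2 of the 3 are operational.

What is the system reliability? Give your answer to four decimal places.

R = Σ_{i=2}^{3} C(3,i) p^i (1−p)^{3−i} with p = 0.779
C(3,2)·0.779^2·0.221^1 = 0.402336
C(3,3)·0.779^3·0.221^0 = 0.472729
Sum = 0.8751

0.8751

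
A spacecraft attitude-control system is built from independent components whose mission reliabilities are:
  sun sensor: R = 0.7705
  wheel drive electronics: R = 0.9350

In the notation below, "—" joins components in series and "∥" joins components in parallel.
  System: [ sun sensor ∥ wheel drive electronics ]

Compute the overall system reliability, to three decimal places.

Parallel (sun sensor and wheel drive electronics): 1 − (1 − 0.77050)(1 − 0.93500) = 0.985

0.985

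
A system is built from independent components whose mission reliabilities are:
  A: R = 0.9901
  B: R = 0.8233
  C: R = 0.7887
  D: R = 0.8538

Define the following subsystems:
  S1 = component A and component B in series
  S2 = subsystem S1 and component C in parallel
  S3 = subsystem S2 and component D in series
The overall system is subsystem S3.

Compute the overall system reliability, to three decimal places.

0.820

Series (A and B): 0.99010 × 0.82330 = 0.81515
Parallel ([0.81515] and C): 1 − (1 − 0.81515)(1 − 0.78870) = 0.96094
Series ([0.96094] and D): 0.96094 × 0.85380 = 0.820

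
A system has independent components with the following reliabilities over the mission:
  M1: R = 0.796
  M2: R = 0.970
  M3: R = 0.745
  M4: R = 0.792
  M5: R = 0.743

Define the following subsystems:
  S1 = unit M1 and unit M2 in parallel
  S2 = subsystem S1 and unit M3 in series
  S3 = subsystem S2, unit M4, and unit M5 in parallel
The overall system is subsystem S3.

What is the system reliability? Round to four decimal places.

Parallel (M1 and M2): 1 − (1 − 0.796000)(1 − 0.970000) = 0.993880
Series ([0.993880] and M3): 0.993880 × 0.745000 = 0.740441
Parallel ([0.740441], M4, and M5): 1 − (1 − 0.740441)(1 − 0.792000)(1 − 0.743000) = 0.9861

0.9861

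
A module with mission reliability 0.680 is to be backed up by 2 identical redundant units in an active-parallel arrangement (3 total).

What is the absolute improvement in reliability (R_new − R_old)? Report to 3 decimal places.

R_before = 0.680
R_after = 1 − (1 − 0.680)^3 = 0.967
ΔR = 0.967 − 0.680 = 0.287

0.287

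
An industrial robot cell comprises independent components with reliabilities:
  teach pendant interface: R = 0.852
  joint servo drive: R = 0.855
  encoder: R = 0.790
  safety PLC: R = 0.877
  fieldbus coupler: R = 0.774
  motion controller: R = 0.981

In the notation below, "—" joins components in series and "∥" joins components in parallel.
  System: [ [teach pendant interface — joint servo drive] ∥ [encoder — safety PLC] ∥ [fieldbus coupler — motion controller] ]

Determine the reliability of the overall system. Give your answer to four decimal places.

Series (teach pendant interface and joint servo drive): 0.852000 × 0.855000 = 0.728460
Series (encoder and safety PLC): 0.790000 × 0.877000 = 0.692830
Series (fieldbus coupler and motion controller): 0.774000 × 0.981000 = 0.759294
Parallel ([0.728460], [0.692830], and [0.759294]): 1 − (1 − 0.728460)(1 − 0.692830)(1 − 0.759294) = 0.9799

0.9799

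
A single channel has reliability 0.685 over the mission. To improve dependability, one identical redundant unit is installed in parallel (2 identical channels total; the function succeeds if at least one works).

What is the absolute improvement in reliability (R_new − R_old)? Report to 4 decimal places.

R_before = 0.685
R_after = 1 − (1 − 0.685)^2 = 0.9008
ΔR = 0.9008 − 0.685 = 0.2158

0.2158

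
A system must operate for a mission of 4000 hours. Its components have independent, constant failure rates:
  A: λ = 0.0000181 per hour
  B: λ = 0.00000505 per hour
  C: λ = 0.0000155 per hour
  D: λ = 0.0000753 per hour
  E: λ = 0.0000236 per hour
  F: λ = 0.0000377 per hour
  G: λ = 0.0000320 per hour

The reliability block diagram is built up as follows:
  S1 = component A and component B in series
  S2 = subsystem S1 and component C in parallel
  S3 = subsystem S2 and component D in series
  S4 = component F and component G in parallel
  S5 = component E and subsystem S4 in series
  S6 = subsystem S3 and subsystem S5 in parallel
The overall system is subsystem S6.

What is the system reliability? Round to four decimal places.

0.9722

R(A) = exp(−0.0000181 × 4000) = 0.930159
R(B) = exp(−0.00000505 × 4000) = 0.980003
R(C) = exp(−0.0000155 × 4000) = 0.939883
R(D) = exp(−0.0000753 × 4000) = 0.739930
R(E) = exp(−0.0000236 × 4000) = 0.909919
R(F) = exp(−0.0000377 × 4000) = 0.860020
R(G) = exp(−0.0000320 × 4000) = 0.879853
Series (A and B): 0.930159 × 0.980003 = 0.911559
Parallel ([0.911559] and C): 1 − (1 − 0.911559)(1 − 0.939883) = 0.994683
Series ([0.994683] and D): 0.994683 × 0.739930 = 0.735996
Parallel (F and G): 1 − (1 − 0.860020)(1 − 0.879853) = 0.983182
Series (E and [0.983182]): 0.909919 × 0.983182 = 0.894616
Parallel ([0.735996] and [0.894616]): 1 − (1 − 0.735996)(1 − 0.894616) = 0.9722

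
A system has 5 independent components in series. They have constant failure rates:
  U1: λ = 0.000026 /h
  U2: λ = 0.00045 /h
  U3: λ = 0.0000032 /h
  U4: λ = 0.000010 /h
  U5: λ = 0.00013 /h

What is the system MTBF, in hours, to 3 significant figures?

1610

Series of exponential components: λ_sys = Σ λ_i
λ_sys = 0.000026 + 0.00045 + 0.0000032 + 0.000010 + 0.00013 = 6.1920e-04 /h
MTBF = 1 / λ_sys = 1610 h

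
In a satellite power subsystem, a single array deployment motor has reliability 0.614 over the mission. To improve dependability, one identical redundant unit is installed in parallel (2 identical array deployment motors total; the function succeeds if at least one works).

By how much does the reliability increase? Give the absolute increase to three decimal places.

R_before = 0.614
R_after = 1 − (1 − 0.614)^2 = 0.851
ΔR = 0.851 − 0.614 = 0.237

0.237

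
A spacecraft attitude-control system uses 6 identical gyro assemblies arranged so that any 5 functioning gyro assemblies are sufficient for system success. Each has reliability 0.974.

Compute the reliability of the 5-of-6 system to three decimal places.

R = Σ_{i=5}^{6} C(6,i) p^i (1−p)^{6−i} with p = 0.974
C(6,5)·0.974^5·0.026^1 = 0.13675
C(6,6)·0.974^6·0.026^0 = 0.85380
Sum = 0.991

0.991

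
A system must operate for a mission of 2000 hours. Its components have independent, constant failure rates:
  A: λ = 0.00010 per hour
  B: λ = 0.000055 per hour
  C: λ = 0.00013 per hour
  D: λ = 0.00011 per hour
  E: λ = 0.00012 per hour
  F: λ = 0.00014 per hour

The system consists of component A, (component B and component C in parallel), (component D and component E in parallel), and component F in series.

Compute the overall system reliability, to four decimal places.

R(A) = exp(−0.00010 × 2000) = 0.818731
R(B) = exp(−0.000055 × 2000) = 0.895834
R(C) = exp(−0.00013 × 2000) = 0.771052
R(D) = exp(−0.00011 × 2000) = 0.802519
R(E) = exp(−0.00012 × 2000) = 0.786628
R(F) = exp(−0.00014 × 2000) = 0.755784
Parallel (B and C): 1 − (1 − 0.895834)(1 − 0.771052) = 0.976151
Parallel (D and E): 1 − (1 − 0.802519)(1 − 0.786628) = 0.957863
Series (A, [0.976151], [0.957863], and F): 0.818731 × 0.976151 × 0.957863 × 0.755784 = 0.5786

0.5786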